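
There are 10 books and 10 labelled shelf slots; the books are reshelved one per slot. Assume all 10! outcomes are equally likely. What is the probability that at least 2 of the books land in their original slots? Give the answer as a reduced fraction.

Favorable outcomes: Σ_{i≥2} C(10,i)·!(10-i) = 45·14833 + 120·1854 + 210·265 + 252·44 + 210·9 + 120·2 + 45·1 + 10·0 + 1·1 = 958879.
Total outcomes: 10! = 3628800.
Probability = 958879/3628800 = 958879/3628800.

958879/3628800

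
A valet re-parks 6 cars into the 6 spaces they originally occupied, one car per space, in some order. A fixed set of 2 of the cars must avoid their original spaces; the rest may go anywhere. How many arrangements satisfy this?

504

Let A_j be the event that the j-th constrained one is fixed. By inclusion-exclusion over the 2 events:
Σ_{j=0}^{2} (-1)^j C(2,j)(6-j)!
= C(2,0)·6! - C(2,1)·5! + C(2,2)·4!
= 720 - 240 + 24
= 504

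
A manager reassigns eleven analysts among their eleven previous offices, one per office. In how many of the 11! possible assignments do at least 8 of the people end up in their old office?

# with exactly i fixed is C(11,i)·!(11-i); sum over i=8..11:
  i=8: C(11,8)·!3 = 165·2 = 330
  i=9: C(11,9)·!2 = 55·1 = 55
  i=10: C(11,10)·!1 = 11·0 = 0
  i=11: C(11,11)·!0 = 1·1 = 1
Total = 386.

386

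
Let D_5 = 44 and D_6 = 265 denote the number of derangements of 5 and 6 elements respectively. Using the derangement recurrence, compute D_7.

D_7 = (7-1)·(D_6 + D_5) = 6·(265 + 44) = 6·309 = 1854.

1854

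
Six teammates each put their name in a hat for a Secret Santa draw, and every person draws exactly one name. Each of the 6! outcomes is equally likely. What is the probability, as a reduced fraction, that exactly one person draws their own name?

11/30

Favorable outcomes: C(6,1)·!5 = 6·44 = 264.
Total outcomes: 6! = 720.
Probability = 264/720 = 11/30.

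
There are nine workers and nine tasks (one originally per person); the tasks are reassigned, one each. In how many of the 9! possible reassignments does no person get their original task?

By inclusion-exclusion, !9 = Σ (-1)^k · 9!/k! for k=0..9
= 9! - 9!/1! + 9!/2! - 9!/3! + 9!/4! - 9!/5! + 9!/6! - 9!/7! + 9!/8! - 9!/9!
= 362880 - 362880 + 181440 - 60480 + 15120 - 3024 + 504 - 72 + 9 - 1
= 133496

133496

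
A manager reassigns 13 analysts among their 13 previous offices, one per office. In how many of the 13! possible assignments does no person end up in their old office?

2290792932

Use !n = (n-1)(!(n-1) + !(n-2)).
!13 = 12·(176214841 + 14684570) = 12·190899411 = 2290792932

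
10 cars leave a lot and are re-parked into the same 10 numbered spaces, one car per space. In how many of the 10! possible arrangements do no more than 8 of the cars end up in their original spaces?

3628799

Sum C(10,i)·!(10-i) for i = 0..8:
  i=0: C(10,0)·!10 = 1·1334961 = 1334961
  i=1: C(10,1)·!9 = 10·133496 = 1334960
  i=2: C(10,2)·!8 = 45·14833 = 667485
  i=3: C(10,3)·!7 = 120·1854 = 222480
  i=4: C(10,4)·!6 = 210·265 = 55650
  i=5: C(10,5)·!5 = 252·44 = 11088
  i=6: C(10,6)·!4 = 210·9 = 1890
  i=7: C(10,7)·!3 = 120·2 = 240
  i=8: C(10,8)·!2 = 45·1 = 45
Total = 3628799.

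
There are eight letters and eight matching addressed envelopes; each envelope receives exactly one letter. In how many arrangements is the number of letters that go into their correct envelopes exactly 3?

2464

Pick the 3 fixed positions: C(8,3) = 56 ways.
The remaining 5 must be deranged: !5 = 44.
Total: 56 × 44 = 2464.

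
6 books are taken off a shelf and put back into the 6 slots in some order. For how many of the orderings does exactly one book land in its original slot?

Choose which one of the 6 is fixed: C(6,1) = 6.
The remaining 5 must be deranged: !5 = 44.
Total: 6 × 44 = 264.

264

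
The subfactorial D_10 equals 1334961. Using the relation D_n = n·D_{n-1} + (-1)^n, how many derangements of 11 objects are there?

D_11 = 11·1334961 - 1 = 14684570.

14684570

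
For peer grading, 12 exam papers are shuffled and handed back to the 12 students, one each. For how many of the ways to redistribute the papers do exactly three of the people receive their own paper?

29369120

Choose which 3 of the 12 are fixed: C(12,3) = 220.
The remaining 9 must be deranged: !9 = 133496.
Total: 220 × 133496 = 29369120.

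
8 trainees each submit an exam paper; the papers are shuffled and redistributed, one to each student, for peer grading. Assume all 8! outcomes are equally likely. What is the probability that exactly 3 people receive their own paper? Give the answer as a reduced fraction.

11/180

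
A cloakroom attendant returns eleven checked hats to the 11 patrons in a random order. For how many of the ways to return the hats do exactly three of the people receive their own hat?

2447445

Choose which 3 of the 11 are fixed: C(11,3) = 165.
The remaining 8 must be deranged: !8 = 14833.
Total: 165 × 14833 = 2447445.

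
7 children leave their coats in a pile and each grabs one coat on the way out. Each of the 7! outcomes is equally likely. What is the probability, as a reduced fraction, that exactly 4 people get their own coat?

Favorable outcomes: C(7,4)·!3 = 35·2 = 70.
Total outcomes: 7! = 5040.
Probability = 70/5040 = 1/72.

1/72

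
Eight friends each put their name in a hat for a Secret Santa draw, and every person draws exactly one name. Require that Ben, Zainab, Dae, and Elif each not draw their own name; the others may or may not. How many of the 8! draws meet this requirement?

Inclusion-exclusion on the 4 forbidden self-matches:
Σ_{j=0}^{4} (-1)^j C(4,j)(8-j)!
= C(4,0)·8! - C(4,1)·7! + C(4,2)·6! - C(4,3)·5! + C(4,4)·4!
= 40320 - 20160 + 4320 - 480 + 24
= 24024

24024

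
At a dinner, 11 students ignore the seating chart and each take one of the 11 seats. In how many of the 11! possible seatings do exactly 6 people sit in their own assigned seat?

Pick the 6 fixed positions: C(11,6) = 462 ways.
The remaining 5 must be deranged: !5 = 44.
Total: 462 × 44 = 20328.

20328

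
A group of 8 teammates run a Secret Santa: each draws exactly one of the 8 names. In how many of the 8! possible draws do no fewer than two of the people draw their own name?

Sum C(8,i)·!(8-i) for i = 2..8:
  i=2: C(8,2)·!6 = 28·265 = 7420
  i=3: C(8,3)·!5 = 56·44 = 2464
  i=4: C(8,4)·!4 = 70·9 = 630
  i=5: C(8,5)·!3 = 56·2 = 112
  i=6: C(8,6)·!2 = 28·1 = 28
  i=7: C(8,7)·!1 = 8·0 = 0
  i=8: C(8,8)·!0 = 1·1 = 1
Total = 10655.

10655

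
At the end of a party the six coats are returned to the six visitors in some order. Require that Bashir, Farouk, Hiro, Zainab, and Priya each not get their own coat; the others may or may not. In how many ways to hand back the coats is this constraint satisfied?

Inclusion-exclusion on the 5 forbidden self-matches:
Σ_{j=0}^{5} (-1)^j C(5,j)(6-j)!
= C(5,0)·6! - C(5,1)·5! + C(5,2)·4! - C(5,3)·3! + C(5,4)·2! - C(5,5)·1!
= 720 - 600 + 240 - 60 + 10 - 1
= 309

309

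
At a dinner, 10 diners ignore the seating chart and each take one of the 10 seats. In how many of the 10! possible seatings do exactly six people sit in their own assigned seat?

Pick the 6 fixed positions: C(10,6) = 210 ways.
The other 4 form a derangement: !4 = 9.
Total: 210 × 9 = 1890.

1890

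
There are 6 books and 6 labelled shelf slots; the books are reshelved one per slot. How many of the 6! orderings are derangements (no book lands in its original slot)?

265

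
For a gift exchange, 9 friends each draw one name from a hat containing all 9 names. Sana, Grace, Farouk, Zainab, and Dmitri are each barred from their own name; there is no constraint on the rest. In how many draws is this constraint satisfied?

Let A_j be the event that the j-th constrained one is fixed. By inclusion-exclusion over the 5 events:
Σ_{j=0}^{5} (-1)^j C(5,j)(9-j)!
= C(5,0)·9! - C(5,1)·8! + C(5,2)·7! - C(5,3)·6! + C(5,4)·5! - C(5,5)·4!
= 362880 - 201600 + 50400 - 7200 + 600 - 24
= 205056

205056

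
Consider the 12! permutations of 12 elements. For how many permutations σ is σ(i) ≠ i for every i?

176214841

!12 = 12! · Σ_{k=0}^{12} (-1)^k/k!
= 12! - 12!/1! + 12!/2! - 12!/3! + 12!/4! - 12!/5! + 12!/6! - 12!/7! + 12!/8! - 12!/9! + 12!/10! - 12!/11! + 12!/12!
= 479001600 - 479001600 + 239500800 - 79833600 + 19958400 - 3991680 + 665280 - 95040 + 11880 - 1320 + 132 - 12 + 1
= 176214841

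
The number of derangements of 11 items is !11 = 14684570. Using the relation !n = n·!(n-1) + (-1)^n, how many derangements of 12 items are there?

176214841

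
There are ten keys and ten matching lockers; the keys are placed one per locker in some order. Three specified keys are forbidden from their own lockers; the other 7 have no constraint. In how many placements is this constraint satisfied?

Inclusion-exclusion on the 3 forbidden self-matches:
Σ_{j=0}^{3} (-1)^j C(3,j)(10-j)!
= C(3,0)·10! - C(3,1)·9! + C(3,2)·8! - C(3,3)·7!
= 3628800 - 1088640 + 120960 - 5040
= 2656080

2656080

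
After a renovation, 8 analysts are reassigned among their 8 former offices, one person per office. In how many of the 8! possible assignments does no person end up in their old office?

14833

Recurrence: !8 = 7·(!7 + !6).
!8 = 7·(1854 + 265) = 7·2119 = 14833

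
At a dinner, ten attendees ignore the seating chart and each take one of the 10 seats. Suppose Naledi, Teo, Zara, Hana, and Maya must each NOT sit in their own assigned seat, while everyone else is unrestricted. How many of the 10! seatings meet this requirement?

Inclusion-exclusion on the 5 forbidden self-matches:
Σ_{j=0}^{5} (-1)^j C(5,j)(10-j)!
= C(5,0)·10! - C(5,1)·9! + C(5,2)·8! - C(5,3)·7! + C(5,4)·6! - C(5,5)·5!
= 3628800 - 1814400 + 403200 - 50400 + 3600 - 120
= 2170680

2170680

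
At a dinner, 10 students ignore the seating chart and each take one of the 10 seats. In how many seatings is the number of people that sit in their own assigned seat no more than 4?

3615536

# with exactly i fixed is C(10,i)·!(10-i); sum over i=0..4:
  i=0: C(10,0)·!10 = 1·1334961 = 1334961
  i=1: C(10,1)·!9 = 10·133496 = 1334960
  i=2: C(10,2)·!8 = 45·14833 = 667485
  i=3: C(10,3)·!7 = 120·1854 = 222480
  i=4: C(10,4)·!6 = 210·265 = 55650
Total = 3615536.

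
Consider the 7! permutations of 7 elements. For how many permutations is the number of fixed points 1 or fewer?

3709

Sum C(7,i)·!(7-i) for i = 0..1:
  i=0: C(7,0)·!7 = 1·1854 = 1854
  i=1: C(7,1)·!6 = 7·265 = 1855
Total = 3709.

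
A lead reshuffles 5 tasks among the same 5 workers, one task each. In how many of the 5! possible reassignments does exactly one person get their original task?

45

Choose which one of the 5 is fixed: C(5,1) = 5.
The other 4 form a derangement: !4 = 9.
Total: 5 × 9 = 45.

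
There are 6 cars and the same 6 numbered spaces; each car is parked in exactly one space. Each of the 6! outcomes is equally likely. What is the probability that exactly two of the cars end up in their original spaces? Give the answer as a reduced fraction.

3/16

Favorable outcomes: C(6,2)·!4 = 15·9 = 135.
Total outcomes: 6! = 720.
Probability = 135/720 = 3/16.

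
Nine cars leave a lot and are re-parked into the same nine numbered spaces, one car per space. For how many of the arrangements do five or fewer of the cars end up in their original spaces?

362675

# with exactly i fixed is C(9,i)·!(9-i); sum over i=0..5:
  i=0: C(9,0)·!9 = 1·133496 = 133496
  i=1: C(9,1)·!8 = 9·14833 = 133497
  i=2: C(9,2)·!7 = 36·1854 = 66744
  i=3: C(9,3)·!6 = 84·265 = 22260
  i=4: C(9,4)·!5 = 126·44 = 5544
  i=5: C(9,5)·!4 = 126·9 = 1134
Total = 362675.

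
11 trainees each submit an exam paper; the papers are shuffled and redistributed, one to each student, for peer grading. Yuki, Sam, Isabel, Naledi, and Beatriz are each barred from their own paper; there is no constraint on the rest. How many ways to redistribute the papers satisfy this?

Inclusion-exclusion on the 5 forbidden self-matches:
Σ_{j=0}^{5} (-1)^j C(5,j)(11-j)!
= C(5,0)·11! - C(5,1)·10! + C(5,2)·9! - C(5,3)·8! + C(5,4)·7! - C(5,5)·6!
= 39916800 - 18144000 + 3628800 - 403200 + 25200 - 720
= 25022880

25022880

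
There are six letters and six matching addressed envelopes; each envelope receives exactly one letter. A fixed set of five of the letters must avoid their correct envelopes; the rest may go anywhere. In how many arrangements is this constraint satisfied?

Let A_j be the event that the j-th constrained one is fixed. By inclusion-exclusion over the 5 events:
Σ_{j=0}^{5} (-1)^j C(5,j)(6-j)!
= C(5,0)·6! - C(5,1)·5! + C(5,2)·4! - C(5,3)·3! + C(5,4)·2! - C(5,5)·1!
= 720 - 600 + 240 - 60 + 10 - 1
= 309

309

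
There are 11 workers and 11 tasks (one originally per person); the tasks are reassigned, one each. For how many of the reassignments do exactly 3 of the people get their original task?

Choose which 3 of the 11 are fixed: C(11,3) = 165.
The other 8 form a derangement: !8 = 14833.
Total: 165 × 14833 = 2447445.

2447445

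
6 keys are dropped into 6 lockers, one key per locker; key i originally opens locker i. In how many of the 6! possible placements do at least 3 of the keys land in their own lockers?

56

Sum C(6,i)·!(6-i) for i = 3..6:
  i=3: C(6,3)·!3 = 20·2 = 40
  i=4: C(6,4)·!2 = 15·1 = 15
  i=5: C(6,5)·!1 = 6·0 = 0
  i=6: C(6,6)·!0 = 1·1 = 1
Total = 56.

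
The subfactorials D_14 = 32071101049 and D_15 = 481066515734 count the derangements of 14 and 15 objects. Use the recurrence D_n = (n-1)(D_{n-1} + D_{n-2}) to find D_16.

D_16 = (16-1)·(D_15 + D_14) = 15·(481066515734 + 32071101049) = 15·513137616783 = 7697064251745.

7697064251745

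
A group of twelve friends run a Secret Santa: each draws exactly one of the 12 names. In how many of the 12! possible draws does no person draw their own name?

176214841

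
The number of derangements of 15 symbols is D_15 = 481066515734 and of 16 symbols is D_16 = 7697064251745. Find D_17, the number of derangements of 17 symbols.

D_17 = (17-1)·(D_16 + D_15) = 16·(7697064251745 + 481066515734) = 16·8178130767479 = 130850092279664.

130850092279664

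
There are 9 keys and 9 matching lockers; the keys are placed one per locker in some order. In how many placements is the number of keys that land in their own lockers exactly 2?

66744

Pick the 2 fixed positions: C(9,2) = 36 ways.
The other 7 form a derangement: !7 = 1854.
Total: 36 × 1854 = 66744.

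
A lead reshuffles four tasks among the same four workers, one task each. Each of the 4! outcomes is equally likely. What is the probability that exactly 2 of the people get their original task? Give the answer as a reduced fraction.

1/4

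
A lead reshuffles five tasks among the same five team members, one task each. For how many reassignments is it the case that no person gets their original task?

44

The number of derangements of 5 is !5 = Σ_{k=0}^{5} (-1)^k·5!/k!
= 5! - 5!/1! + 5!/2! - 5!/3! + 5!/4! - 5!/5!
= 120 - 120 + 60 - 20 + 5 - 1
= 44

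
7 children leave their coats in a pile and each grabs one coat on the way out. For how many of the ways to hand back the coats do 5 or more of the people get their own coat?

22

# with exactly i fixed is C(7,i)·!(7-i); sum over i=5..7:
  i=5: C(7,5)·!2 = 21·1 = 21
  i=6: C(7,6)·!1 = 7·0 = 0
  i=7: C(7,7)·!0 = 1·1 = 1
Total = 22.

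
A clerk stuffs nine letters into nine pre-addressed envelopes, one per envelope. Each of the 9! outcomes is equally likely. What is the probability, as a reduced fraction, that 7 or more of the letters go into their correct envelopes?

Favorable outcomes: Σ_{i≥7} C(9,i)·!(9-i) = 36·1 + 9·0 + 1·1 = 37.
Total outcomes: 9! = 362880.
Probability = 37/362880 = 37/362880.

37/362880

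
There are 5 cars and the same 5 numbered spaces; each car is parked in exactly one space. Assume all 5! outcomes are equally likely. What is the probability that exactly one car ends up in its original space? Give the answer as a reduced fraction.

3/8

Favorable outcomes: C(5,1)·!4 = 5·9 = 45.
Total outcomes: 5! = 120.
Probability = 45/120 = 3/8.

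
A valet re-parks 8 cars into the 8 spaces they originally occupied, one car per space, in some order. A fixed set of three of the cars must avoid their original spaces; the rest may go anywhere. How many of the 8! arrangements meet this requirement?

Inclusion-exclusion on the 3 forbidden self-matches:
Σ_{j=0}^{3} (-1)^j C(3,j)(8-j)!
= C(3,0)·8! - C(3,1)·7! + C(3,2)·6! - C(3,3)·5!
= 40320 - 15120 + 2160 - 120
= 27240

27240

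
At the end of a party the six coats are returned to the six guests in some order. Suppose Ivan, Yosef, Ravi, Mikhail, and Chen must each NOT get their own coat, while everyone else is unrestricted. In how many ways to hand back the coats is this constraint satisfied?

Let A_j be the event that the j-th constrained one is fixed. By inclusion-exclusion over the 5 events:
Σ_{j=0}^{5} (-1)^j C(5,j)(6-j)!
= C(5,0)·6! - C(5,1)·5! + C(5,2)·4! - C(5,3)·3! + C(5,4)·2! - C(5,5)·1!
= 720 - 600 + 240 - 60 + 10 - 1
= 309

309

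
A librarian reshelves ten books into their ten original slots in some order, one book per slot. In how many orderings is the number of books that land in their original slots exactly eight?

Choose which 8 of the 10 are fixed: C(10,8) = 45.
The other 2 form a derangement: !2 = 1.
Total: 45 × 1 = 45.

45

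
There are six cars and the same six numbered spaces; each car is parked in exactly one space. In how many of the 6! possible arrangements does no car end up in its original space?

265

The subfactorial !6 = [6!/e] (nearest integer).
6! = 720, and 720/e ≈ 264.87, so !6 = 265.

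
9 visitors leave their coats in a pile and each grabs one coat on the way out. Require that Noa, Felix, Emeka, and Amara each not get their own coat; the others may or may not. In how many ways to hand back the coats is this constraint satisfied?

229080

Let A_j be the event that the j-th constrained one is fixed. By inclusion-exclusion over the 4 events:
Σ_{j=0}^{4} (-1)^j C(4,j)(9-j)!
= C(4,0)·9! - C(4,1)·8! + C(4,2)·7! - C(4,3)·6! + C(4,4)·5!
= 362880 - 161280 + 30240 - 2880 + 120
= 229080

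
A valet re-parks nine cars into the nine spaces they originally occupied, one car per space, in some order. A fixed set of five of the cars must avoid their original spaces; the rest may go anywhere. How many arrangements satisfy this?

205056

Let A_j be the event that the j-th constrained one is fixed. By inclusion-exclusion over the 5 events:
Σ_{j=0}^{5} (-1)^j C(5,j)(9-j)!
= C(5,0)·9! - C(5,1)·8! + C(5,2)·7! - C(5,3)·6! + C(5,4)·5! - C(5,5)·4!
= 362880 - 201600 + 50400 - 7200 + 600 - 24
= 205056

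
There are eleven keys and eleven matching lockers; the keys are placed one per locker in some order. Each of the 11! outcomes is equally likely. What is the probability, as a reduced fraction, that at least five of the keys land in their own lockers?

73057/19958400

Favorable outcomes: Σ_{i≥5} C(11,i)·!(11-i) = 462·265 + 462·44 + 330·9 + 165·2 + 55·1 + 11·0 + 1·1 = 146114.
Total outcomes: 11! = 39916800.
Probability = 146114/39916800 = 73057/19958400.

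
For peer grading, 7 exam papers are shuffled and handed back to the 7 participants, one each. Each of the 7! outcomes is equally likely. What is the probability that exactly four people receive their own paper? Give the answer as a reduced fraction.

Favorable outcomes: C(7,4)·!3 = 35·2 = 70.
Total outcomes: 7! = 5040.
Probability = 70/5040 = 1/72.

1/72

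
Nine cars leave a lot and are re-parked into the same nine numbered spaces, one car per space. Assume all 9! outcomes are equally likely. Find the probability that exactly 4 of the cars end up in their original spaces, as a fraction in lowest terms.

11/720

Favorable outcomes: C(9,4)·!5 = 126·44 = 5544.
Total outcomes: 9! = 362880.
Probability = 5544/362880 = 11/720.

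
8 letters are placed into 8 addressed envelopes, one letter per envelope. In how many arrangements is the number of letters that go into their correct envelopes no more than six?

40319

Sum C(8,i)·!(8-i) for i = 0..6:
  i=0: C(8,0)·!8 = 1·14833 = 14833
  i=1: C(8,1)·!7 = 8·1854 = 14832
  i=2: C(8,2)·!6 = 28·265 = 7420
  i=3: C(8,3)·!5 = 56·44 = 2464
  i=4: C(8,4)·!4 = 70·9 = 630
  i=5: C(8,5)·!3 = 56·2 = 112
  i=6: C(8,6)·!2 = 28·1 = 28
Total = 40319.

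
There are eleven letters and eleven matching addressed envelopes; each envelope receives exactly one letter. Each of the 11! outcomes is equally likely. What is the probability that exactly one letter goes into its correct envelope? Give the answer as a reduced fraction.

Favorable outcomes: C(11,1)·!10 = 11·1334961 = 14684571.
Total outcomes: 11! = 39916800.
Probability = 14684571/39916800 = 16481/44800.

16481/44800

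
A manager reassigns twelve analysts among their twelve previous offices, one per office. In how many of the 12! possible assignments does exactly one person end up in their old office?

Choose which one of the 12 is fixed: C(12,1) = 12.
The remaining 11 must be deranged: !11 = 14684570.
Total: 12 × 14684570 = 176214840.

176214840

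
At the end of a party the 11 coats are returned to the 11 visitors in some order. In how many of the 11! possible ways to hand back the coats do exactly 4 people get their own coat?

611820

Pick the 4 fixed positions: C(11,4) = 330 ways.
The other 7 form a derangement: !7 = 1854.
Total: 330 × 1854 = 611820.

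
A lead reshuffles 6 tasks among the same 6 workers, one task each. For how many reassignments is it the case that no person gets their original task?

The subfactorial !6 = [6!/e] (nearest integer).
6! = 720, and 720/e ≈ 264.87, so !6 = 265.

265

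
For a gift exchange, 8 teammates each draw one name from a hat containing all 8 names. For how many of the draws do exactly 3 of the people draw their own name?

2464

Choose which 3 of the 8 are fixed: C(8,3) = 56.
The other 5 form a derangement: !5 = 44.
Total: 56 × 44 = 2464.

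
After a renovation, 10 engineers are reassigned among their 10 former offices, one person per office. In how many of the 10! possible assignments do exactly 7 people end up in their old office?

Choose which 7 of the 10 are fixed: C(10,7) = 120.
The other 3 form a derangement: !3 = 2.
Total: 120 × 2 = 240.

240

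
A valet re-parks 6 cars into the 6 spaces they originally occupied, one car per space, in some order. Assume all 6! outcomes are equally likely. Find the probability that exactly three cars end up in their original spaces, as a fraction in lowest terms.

Favorable outcomes: C(6,3)·!3 = 20·2 = 40.
Total outcomes: 6! = 720.
Probability = 40/720 = 1/18.

1/18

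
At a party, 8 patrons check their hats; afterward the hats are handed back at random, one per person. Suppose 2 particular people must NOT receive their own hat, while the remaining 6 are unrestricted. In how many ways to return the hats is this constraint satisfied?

Let A_j be the event that the j-th constrained one is fixed. By inclusion-exclusion over the 2 events:
Σ_{j=0}^{2} (-1)^j C(2,j)(8-j)!
= C(2,0)·8! - C(2,1)·7! + C(2,2)·6!
= 40320 - 10080 + 720
= 30960

30960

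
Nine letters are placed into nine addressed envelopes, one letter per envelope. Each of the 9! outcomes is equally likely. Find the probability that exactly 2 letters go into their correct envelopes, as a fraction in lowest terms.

Favorable outcomes: C(9,2)·!7 = 36·1854 = 66744.
Total outcomes: 9! = 362880.
Probability = 66744/362880 = 103/560.

103/560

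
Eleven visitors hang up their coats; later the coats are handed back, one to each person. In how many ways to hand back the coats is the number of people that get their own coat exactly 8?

Choose which 8 of the 11 are fixed: C(11,8) = 165.
The other 3 form a derangement: !3 = 2.
Total: 165 × 2 = 330.

330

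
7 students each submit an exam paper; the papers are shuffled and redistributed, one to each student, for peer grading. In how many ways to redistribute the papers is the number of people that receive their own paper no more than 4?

5018

# with exactly i fixed is C(7,i)·!(7-i); sum over i=0..4:
  i=0: C(7,0)·!7 = 1·1854 = 1854
  i=1: C(7,1)·!6 = 7·265 = 1855
  i=2: C(7,2)·!5 = 21·44 = 924
  i=3: C(7,3)·!4 = 35·9 = 315
  i=4: C(7,4)·!3 = 35·2 = 70
Total = 5018.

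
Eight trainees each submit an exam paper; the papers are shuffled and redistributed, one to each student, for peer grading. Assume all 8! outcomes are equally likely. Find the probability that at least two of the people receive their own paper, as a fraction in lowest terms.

Favorable outcomes: Σ_{i≥2} C(8,i)·!(8-i) = 28·265 + 56·44 + 70·9 + 56·2 + 28·1 + 8·0 + 1·1 = 10655.
Total outcomes: 8! = 40320.
Probability = 10655/40320 = 2131/8064.

2131/8064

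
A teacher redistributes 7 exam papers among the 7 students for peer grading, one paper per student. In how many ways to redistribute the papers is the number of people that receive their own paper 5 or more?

22

Sum C(7,i)·!(7-i) for i = 5..7:
  i=5: C(7,5)·!2 = 21·1 = 21
  i=6: C(7,6)·!1 = 7·0 = 0
  i=7: C(7,7)·!0 = 1·1 = 1
Total = 22.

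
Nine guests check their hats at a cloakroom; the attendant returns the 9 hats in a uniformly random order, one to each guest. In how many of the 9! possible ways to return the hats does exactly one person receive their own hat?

Choose which one of the 9 is fixed: C(9,1) = 9.
The other 8 form a derangement: !8 = 14833.
Total: 9 × 14833 = 133497.

133497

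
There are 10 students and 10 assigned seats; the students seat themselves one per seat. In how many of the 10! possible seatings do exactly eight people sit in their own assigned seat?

Choose which 8 of the 10 are fixed: C(10,8) = 45.
The other 2 form a derangement: !2 = 1.
Total: 45 × 1 = 45.

45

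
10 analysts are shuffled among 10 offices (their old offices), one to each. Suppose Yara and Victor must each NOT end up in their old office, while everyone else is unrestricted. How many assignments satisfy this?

Inclusion-exclusion on the 2 forbidden self-matches:
Σ_{j=0}^{2} (-1)^j C(2,j)(10-j)!
= C(2,0)·10! - C(2,1)·9! + C(2,2)·8!
= 3628800 - 725760 + 40320
= 2943360

2943360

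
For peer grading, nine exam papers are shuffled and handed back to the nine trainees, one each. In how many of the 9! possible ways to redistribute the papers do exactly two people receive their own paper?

66744

Pick the 2 fixed positions: C(9,2) = 36 ways.
The remaining 7 must be deranged: !7 = 1854.
Total: 36 × 1854 = 66744.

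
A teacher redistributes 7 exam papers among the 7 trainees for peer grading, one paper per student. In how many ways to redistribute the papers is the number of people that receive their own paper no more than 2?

4633

Sum C(7,i)·!(7-i) for i = 0..2:
  i=0: C(7,0)·!7 = 1·1854 = 1854
  i=1: C(7,1)·!6 = 7·265 = 1855
  i=2: C(7,2)·!5 = 21·44 = 924
Total = 4633.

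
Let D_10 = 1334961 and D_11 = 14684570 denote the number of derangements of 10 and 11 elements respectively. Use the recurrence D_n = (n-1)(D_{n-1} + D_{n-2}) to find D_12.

176214841

D_12 = (12-1)·(D_11 + D_10) = 11·(14684570 + 1334961) = 11·16019531 = 176214841.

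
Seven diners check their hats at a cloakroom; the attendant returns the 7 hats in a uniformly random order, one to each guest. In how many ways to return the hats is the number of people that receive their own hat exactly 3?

315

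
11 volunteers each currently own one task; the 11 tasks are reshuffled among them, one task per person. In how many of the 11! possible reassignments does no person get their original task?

The subfactorial !11 = [11!/e] (nearest integer).
11! = 39916800, and 39916800/e ≈ 14684570.08, so !11 = 14684570.

14684570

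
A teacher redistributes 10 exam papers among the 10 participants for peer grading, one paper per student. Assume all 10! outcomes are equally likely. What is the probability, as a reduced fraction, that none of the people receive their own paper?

16481/44800

Favorable outcomes: !10 = 1334961.
Total outcomes: 10! = 3628800.
Probability = 1334961/3628800 = 16481/44800.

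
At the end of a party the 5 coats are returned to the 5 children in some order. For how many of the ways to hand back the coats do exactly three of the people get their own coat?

Choose which 3 of the 5 are fixed: C(5,3) = 10.
The other 2 form a derangement: !2 = 1.
Total: 10 × 1 = 10.

10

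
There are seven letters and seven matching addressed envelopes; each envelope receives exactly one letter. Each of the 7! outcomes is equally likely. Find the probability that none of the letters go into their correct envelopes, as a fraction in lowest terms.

103/280

Favorable outcomes: !7 = 1854.
Total outcomes: 7! = 5040.
Probability = 1854/5040 = 103/280.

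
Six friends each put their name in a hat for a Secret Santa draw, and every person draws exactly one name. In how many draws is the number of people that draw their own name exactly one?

Choose which one of the 6 is fixed: C(6,1) = 6.
The other 5 form a derangement: !5 = 44.
Total: 6 × 44 = 264.

264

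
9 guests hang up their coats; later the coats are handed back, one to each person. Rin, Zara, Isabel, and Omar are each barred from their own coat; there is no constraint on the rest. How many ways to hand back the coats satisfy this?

Let A_j be the event that the j-th constrained one is fixed. By inclusion-exclusion over the 4 events:
Σ_{j=0}^{4} (-1)^j C(4,j)(9-j)!
= C(4,0)·9! - C(4,1)·8! + C(4,2)·7! - C(4,3)·6! + C(4,4)·5!
= 362880 - 161280 + 30240 - 2880 + 120
= 229080

229080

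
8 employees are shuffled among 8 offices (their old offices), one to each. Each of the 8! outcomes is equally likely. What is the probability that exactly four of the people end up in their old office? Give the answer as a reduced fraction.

Favorable outcomes: C(8,4)·!4 = 70·9 = 630.
Total outcomes: 8! = 40320.
Probability = 630/40320 = 1/64.

1/64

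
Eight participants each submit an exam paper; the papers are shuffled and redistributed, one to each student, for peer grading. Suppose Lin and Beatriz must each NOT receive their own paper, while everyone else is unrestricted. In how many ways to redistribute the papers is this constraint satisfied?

30960

Inclusion-exclusion on the 2 forbidden self-matches:
Σ_{j=0}^{2} (-1)^j C(2,j)(8-j)!
= C(2,0)·8! - C(2,1)·7! + C(2,2)·6!
= 40320 - 10080 + 720
= 30960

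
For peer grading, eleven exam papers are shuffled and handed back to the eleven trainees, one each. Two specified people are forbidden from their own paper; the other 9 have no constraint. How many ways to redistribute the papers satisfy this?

Inclusion-exclusion on the 2 forbidden self-matches:
Σ_{j=0}^{2} (-1)^j C(2,j)(11-j)!
= C(2,0)·11! - C(2,1)·10! + C(2,2)·9!
= 39916800 - 7257600 + 362880
= 33022080

33022080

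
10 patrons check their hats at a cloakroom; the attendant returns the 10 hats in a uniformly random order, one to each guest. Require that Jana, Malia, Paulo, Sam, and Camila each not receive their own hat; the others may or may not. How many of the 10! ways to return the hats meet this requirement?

2170680

Inclusion-exclusion on the 5 forbidden self-matches:
Σ_{j=0}^{5} (-1)^j C(5,j)(10-j)!
= C(5,0)·10! - C(5,1)·9! + C(5,2)·8! - C(5,3)·7! + C(5,4)·6! - C(5,5)·5!
= 3628800 - 1814400 + 403200 - 50400 + 3600 - 120
= 2170680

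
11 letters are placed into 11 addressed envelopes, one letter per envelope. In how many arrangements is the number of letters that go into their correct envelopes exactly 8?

330

Pick the 8 fixed positions: C(11,8) = 165 ways.
The remaining 3 must be deranged: !3 = 2.
Total: 165 × 2 = 330.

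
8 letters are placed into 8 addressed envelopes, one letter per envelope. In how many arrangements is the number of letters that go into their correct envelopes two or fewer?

37085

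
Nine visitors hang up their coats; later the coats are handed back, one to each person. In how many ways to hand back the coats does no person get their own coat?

133496

The number of derangements of 9 is !9 = Σ_{k=0}^{9} (-1)^k·9!/k!
= 9! - 9!/1! + 9!/2! - 9!/3! + 9!/4! - 9!/5! + 9!/6! - 9!/7! + 9!/8! - 9!/9!
= 362880 - 362880 + 181440 - 60480 + 15120 - 3024 + 504 - 72 + 9 - 1
= 133496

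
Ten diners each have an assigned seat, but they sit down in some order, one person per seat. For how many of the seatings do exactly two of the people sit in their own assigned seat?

667485

Choose which 2 of the 10 are fixed: C(10,2) = 45.
The other 8 form a derangement: !8 = 14833.
Total: 45 × 14833 = 667485.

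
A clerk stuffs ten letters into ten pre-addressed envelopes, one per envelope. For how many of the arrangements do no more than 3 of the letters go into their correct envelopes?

3559886

# with exactly i fixed is C(10,i)·!(10-i); sum over i=0..3:
  i=0: C(10,0)·!10 = 1·1334961 = 1334961
  i=1: C(10,1)·!9 = 10·133496 = 1334960
  i=2: C(10,2)·!8 = 45·14833 = 667485
  i=3: C(10,3)·!7 = 120·1854 = 222480
Total = 3559886.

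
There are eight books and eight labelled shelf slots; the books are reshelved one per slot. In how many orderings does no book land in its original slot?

The number of derangements of 8 is !8 = Σ_{k=0}^{8} (-1)^k·8!/k!
= 8! - 8!/1! + 8!/2! - 8!/3! + 8!/4! - 8!/5! + 8!/6! - 8!/7! + 8!/8!
= 40320 - 40320 + 20160 - 6720 + 1680 - 336 + 56 - 8 + 1
= 14833

14833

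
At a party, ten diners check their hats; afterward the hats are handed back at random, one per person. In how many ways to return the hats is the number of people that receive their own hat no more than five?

3626624

# with exactly i fixed is C(10,i)·!(10-i); sum over i=0..5:
  i=0: C(10,0)·!10 = 1·1334961 = 1334961
  i=1: C(10,1)·!9 = 10·133496 = 1334960
  i=2: C(10,2)·!8 = 45·14833 = 667485
  i=3: C(10,3)·!7 = 120·1854 = 222480
  i=4: C(10,4)·!6 = 210·265 = 55650
  i=5: C(10,5)·!5 = 252·44 = 11088
Total = 3626624.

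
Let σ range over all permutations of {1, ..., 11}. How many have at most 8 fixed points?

# with exactly i fixed is C(11,i)·!(11-i); sum over i=0..8:
  i=0: C(11,0)·!11 = 1·14684570 = 14684570
  i=1: C(11,1)·!10 = 11·1334961 = 14684571
  i=2: C(11,2)·!9 = 55·133496 = 7342280
  i=3: C(11,3)·!8 = 165·14833 = 2447445
  i=4: C(11,4)·!7 = 330·1854 = 611820
  i=5: C(11,5)·!6 = 462·265 = 122430
  i=6: C(11,6)·!5 = 462·44 = 20328
  i=7: C(11,7)·!4 = 330·9 = 2970
  i=8: C(11,8)·!3 = 165·2 = 330
Total = 39916744.

39916744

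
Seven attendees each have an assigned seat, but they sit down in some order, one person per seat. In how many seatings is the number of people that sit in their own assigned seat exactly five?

Choose which 5 of the 7 are fixed: C(7,5) = 21.
The other 2 form a derangement: !2 = 1.
Total: 21 × 1 = 21.

21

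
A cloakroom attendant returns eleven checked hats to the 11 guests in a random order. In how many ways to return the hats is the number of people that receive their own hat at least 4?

757934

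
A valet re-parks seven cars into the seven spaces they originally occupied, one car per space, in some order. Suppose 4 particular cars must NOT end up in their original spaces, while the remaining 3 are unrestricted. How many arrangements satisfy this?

2790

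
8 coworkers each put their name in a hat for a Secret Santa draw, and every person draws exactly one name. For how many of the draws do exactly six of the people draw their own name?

Choose which 6 of the 8 are fixed: C(8,6) = 28.
The other 2 form a derangement: !2 = 1.
Total: 28 × 1 = 28.

28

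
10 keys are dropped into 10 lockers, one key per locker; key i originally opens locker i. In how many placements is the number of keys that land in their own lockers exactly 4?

55650

Pick the 4 fixed positions: C(10,4) = 210 ways.
The other 6 form a derangement: !6 = 265.
Total: 210 × 265 = 55650.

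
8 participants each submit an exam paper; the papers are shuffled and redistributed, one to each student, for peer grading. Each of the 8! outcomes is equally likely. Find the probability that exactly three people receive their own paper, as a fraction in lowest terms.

Favorable outcomes: C(8,3)·!5 = 56·44 = 2464.
Total outcomes: 8! = 40320.
Probability = 2464/40320 = 11/180.

11/180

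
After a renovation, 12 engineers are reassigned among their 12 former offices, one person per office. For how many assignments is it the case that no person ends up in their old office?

176214841

!12 is the nearest integer to 12!/e.
12! = 479001600, and 479001600/e ≈ 176214840.93, so !12 = 176214841.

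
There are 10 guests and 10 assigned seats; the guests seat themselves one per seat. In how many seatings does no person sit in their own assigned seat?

1334961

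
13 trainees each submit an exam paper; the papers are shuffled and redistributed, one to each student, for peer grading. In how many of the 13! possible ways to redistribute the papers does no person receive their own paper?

2290792932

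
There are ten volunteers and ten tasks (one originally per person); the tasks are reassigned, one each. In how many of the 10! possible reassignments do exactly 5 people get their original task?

Pick the 5 fixed positions: C(10,5) = 252 ways.
The remaining 5 must be deranged: !5 = 44.
Total: 252 × 44 = 11088.

11088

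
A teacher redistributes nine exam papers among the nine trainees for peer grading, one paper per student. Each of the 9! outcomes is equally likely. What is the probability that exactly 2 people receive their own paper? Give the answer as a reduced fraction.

Favorable outcomes: C(9,2)·!7 = 36·1854 = 66744.
Total outcomes: 9! = 362880.
Probability = 66744/362880 = 103/560.

103/560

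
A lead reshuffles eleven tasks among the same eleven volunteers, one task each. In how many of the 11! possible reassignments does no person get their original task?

14684570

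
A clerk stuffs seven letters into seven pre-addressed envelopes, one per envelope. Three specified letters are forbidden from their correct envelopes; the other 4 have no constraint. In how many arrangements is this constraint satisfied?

Inclusion-exclusion on the 3 forbidden self-matches:
Σ_{j=0}^{3} (-1)^j C(3,j)(7-j)!
= C(3,0)·7! - C(3,1)·6! + C(3,2)·5! - C(3,3)·4!
= 5040 - 2160 + 360 - 24
= 3216

3216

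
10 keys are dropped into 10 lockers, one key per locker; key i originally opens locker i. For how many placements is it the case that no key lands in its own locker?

1334961

!10 is the nearest integer to 10!/e.
10! = 3628800, and 3628800/e ≈ 1334960.92, so !10 = 1334961.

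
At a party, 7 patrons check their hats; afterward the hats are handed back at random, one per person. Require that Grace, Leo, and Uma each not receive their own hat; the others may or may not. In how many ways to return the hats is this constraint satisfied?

3216

Inclusion-exclusion on the 3 forbidden self-matches:
Σ_{j=0}^{3} (-1)^j C(3,j)(7-j)!
= C(3,0)·7! - C(3,1)·6! + C(3,2)·5! - C(3,3)·4!
= 5040 - 2160 + 360 - 24
= 3216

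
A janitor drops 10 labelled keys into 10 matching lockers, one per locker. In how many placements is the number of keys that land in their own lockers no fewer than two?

958879

Sum C(10,i)·!(10-i) for i = 2..10:
  i=2: C(10,2)·!8 = 45·14833 = 667485
  i=3: C(10,3)·!7 = 120·1854 = 222480
  i=4: C(10,4)·!6 = 210·265 = 55650
  i=5: C(10,5)·!5 = 252·44 = 11088
  i=6: C(10,6)·!4 = 210·9 = 1890
  i=7: C(10,7)·!3 = 120·2 = 240
  i=8: C(10,8)·!2 = 45·1 = 45
  i=9: C(10,9)·!1 = 10·0 = 0
  i=10: C(10,10)·!0 = 1·1 = 1
Total = 958879.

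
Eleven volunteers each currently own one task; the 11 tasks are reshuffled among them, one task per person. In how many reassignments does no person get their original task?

14684570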